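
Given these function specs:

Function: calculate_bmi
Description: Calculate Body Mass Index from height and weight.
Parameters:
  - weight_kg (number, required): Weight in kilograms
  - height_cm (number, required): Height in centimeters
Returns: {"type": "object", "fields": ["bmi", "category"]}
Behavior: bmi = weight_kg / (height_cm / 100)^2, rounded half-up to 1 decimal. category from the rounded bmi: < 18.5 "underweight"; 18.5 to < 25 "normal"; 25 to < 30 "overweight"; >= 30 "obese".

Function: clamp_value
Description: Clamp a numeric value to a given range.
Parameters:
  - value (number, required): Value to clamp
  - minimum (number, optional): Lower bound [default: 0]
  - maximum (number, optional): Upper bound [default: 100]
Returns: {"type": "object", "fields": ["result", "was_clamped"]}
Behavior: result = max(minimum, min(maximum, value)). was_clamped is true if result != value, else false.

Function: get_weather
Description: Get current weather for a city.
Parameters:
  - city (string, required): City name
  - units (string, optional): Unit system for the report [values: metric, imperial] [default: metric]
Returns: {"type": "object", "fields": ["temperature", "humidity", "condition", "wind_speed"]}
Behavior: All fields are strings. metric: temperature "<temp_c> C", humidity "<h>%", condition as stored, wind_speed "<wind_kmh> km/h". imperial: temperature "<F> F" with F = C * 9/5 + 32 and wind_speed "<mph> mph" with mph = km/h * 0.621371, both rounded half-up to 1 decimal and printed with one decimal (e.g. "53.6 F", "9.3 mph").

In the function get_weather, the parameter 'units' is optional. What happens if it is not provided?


The get_weather spec declares:
  - units (string, optional): Unit system for the report [values: metric, imperial] [default: metric]
It defaults to metric


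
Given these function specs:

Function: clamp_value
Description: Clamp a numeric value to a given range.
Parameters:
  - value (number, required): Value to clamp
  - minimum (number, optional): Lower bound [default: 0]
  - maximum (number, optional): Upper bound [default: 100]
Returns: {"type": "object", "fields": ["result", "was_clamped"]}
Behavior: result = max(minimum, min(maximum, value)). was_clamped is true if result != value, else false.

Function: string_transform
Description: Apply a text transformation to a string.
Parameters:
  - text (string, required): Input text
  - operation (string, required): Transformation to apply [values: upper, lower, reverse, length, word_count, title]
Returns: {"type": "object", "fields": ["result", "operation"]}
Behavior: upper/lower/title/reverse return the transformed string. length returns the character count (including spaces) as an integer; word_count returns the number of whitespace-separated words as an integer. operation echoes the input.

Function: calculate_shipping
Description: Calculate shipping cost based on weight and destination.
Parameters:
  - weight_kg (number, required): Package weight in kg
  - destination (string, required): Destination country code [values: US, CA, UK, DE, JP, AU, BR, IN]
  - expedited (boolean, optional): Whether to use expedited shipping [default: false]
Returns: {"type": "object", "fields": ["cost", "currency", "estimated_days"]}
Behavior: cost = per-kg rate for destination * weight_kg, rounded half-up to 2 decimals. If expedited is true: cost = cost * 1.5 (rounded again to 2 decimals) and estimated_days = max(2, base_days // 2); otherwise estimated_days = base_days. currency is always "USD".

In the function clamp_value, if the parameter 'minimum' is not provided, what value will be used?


The clamp_value spec declares:
  - minimum (number, optional): Lower bound [default: 0]
Default:
0


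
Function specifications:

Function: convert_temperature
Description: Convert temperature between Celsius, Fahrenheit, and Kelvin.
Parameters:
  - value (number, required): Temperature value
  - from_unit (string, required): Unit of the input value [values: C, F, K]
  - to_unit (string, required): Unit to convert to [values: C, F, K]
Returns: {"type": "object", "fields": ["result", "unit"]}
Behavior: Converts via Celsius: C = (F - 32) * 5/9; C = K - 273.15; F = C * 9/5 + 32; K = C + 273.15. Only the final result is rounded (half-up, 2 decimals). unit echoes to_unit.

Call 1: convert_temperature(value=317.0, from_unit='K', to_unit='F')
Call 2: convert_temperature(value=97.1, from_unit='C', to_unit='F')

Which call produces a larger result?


Call 1:
  To C: 317 - 273.15 = 43.85
  To F: 43.85 * 9/5 + 32 = 110.93
  Round to 2 decimals: 110.93
  -> 110.93 F
Call 2:
  Input already in C: 97.1
  To F: 97.1 * 9/5 + 32 = 206.78
  Round to 2 decimals: 206.78
  -> 206.78 F
Call 2 (206.78 F)


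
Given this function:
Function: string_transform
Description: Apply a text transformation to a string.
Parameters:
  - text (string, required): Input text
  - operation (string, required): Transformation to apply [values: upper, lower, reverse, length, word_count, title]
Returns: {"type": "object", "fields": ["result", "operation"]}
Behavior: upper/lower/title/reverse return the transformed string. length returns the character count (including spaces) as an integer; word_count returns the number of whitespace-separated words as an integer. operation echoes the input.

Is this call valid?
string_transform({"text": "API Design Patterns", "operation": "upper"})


Checking all required parameters present and types match... All valid.
Valid


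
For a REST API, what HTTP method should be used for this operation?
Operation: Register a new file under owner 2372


GET = read, POST = create, PUT = update/replace, DELETE = remove
This operation is a create.
POST


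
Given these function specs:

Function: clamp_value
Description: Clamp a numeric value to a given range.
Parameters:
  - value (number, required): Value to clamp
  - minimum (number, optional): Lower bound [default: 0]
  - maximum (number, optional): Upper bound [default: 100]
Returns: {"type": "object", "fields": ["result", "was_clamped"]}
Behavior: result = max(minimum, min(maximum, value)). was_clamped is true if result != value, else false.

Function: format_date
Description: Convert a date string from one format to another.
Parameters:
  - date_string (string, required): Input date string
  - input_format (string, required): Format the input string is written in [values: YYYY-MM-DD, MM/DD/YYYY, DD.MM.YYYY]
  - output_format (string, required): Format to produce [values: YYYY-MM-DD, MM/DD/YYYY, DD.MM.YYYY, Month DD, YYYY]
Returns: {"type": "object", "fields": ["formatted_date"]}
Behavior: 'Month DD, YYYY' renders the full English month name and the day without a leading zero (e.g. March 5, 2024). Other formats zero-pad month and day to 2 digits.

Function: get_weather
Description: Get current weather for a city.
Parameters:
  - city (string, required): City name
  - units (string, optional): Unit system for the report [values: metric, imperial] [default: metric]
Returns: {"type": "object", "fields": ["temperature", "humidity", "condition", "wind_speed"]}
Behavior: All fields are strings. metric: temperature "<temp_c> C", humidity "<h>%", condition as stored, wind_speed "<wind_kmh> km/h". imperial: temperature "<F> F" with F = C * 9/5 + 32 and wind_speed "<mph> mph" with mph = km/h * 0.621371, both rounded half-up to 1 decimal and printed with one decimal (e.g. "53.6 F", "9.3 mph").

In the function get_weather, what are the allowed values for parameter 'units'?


The get_weather spec declares:
  - units (string, optional): Unit system for the report [values: metric, imperial] [default: metric]
Allowed values:
metric, imperial


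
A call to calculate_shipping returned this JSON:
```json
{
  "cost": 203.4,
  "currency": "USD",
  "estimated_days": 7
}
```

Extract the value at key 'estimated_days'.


7


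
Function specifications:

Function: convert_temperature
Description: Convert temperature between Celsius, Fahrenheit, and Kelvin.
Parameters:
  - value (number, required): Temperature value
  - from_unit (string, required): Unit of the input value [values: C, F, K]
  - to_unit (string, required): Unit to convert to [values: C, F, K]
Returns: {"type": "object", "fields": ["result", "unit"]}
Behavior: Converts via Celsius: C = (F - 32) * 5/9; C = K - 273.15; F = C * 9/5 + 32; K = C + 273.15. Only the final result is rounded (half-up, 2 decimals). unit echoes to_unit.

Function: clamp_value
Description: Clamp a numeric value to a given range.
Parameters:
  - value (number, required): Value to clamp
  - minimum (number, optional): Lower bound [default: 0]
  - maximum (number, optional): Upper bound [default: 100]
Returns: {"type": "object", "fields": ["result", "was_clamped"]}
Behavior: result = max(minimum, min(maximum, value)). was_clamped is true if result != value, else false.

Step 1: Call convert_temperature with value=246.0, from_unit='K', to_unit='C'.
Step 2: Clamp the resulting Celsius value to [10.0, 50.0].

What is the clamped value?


Step 1: convert_temperature(value=246.0, from_unit=K, to_unit=C)
  To C: 246 - 273.15 = -27.15
  Target is C: -27.15
  Round to 2 decimals: -27.15
  -> result = -27.15 C
Step 2: clamp_value(value=-27.15, minimum=10.0, maximum=50.0)
  result = max(10.0, min(50.0, -27.15)) = max(10.0, -27.15) = 10.0
  was_clamped = (10.0 != -27.15) = true
  -> result = 10.0
10.0


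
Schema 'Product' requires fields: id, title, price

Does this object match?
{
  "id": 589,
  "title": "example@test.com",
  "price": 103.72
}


Checking required fields... All present.
Valid - all required fields present


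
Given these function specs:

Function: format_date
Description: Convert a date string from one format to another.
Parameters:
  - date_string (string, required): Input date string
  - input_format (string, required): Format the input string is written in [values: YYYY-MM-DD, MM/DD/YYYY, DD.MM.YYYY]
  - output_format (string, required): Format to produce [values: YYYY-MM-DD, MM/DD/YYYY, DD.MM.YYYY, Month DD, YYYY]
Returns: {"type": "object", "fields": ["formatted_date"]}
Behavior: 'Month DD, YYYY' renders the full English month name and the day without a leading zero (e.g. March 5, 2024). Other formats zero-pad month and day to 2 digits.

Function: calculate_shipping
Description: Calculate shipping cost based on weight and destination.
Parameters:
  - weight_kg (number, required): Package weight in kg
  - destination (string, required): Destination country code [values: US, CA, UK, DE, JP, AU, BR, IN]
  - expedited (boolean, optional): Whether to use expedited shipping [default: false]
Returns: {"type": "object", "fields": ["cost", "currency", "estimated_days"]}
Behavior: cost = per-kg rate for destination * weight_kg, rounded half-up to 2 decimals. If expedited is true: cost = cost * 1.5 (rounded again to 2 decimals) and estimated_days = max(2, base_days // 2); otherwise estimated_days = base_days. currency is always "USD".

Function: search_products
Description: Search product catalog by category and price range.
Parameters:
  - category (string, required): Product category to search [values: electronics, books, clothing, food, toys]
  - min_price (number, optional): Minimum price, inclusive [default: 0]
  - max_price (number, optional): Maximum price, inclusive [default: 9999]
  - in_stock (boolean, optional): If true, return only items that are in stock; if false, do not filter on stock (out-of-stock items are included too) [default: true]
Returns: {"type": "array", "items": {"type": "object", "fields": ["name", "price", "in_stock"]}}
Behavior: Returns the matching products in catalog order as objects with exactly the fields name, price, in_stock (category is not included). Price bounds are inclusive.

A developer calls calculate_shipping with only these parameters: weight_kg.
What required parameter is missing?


Required parameters: weight_kg, destination
Provided: weight_kg
Missing: destination
destination


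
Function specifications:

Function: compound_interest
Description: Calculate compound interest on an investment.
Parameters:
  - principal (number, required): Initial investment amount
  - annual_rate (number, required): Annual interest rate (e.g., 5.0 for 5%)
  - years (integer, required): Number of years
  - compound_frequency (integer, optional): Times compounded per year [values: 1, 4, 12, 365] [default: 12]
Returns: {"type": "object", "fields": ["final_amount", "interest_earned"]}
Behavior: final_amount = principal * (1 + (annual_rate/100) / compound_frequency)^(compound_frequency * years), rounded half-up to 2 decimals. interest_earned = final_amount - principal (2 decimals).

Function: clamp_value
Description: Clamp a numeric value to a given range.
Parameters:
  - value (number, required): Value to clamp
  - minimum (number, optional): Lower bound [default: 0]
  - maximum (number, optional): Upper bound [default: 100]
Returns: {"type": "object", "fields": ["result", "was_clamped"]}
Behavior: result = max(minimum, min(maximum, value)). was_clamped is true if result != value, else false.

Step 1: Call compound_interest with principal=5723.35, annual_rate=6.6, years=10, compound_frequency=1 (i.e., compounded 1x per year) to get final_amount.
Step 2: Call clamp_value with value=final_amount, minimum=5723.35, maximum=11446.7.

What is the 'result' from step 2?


Step 1: compound_interest
  rate per period = 6.6/100/1 = 0.066 (keep full precision); periods = 1 * 10 = 10
  (1 + 0.066)^10 = 1.89483783
  final_amount = 5723.35 * 1.89483783 = 10844.820099 -> 10844.82
  interest_earned = 10844.82 - 5723.35 = 5121.47
  -> final_amount = 10844.82
Step 2: clamp_value(value=10844.82, minimum=5723.35, maximum=11446.7)
  result = max(5723.35, min(11446.7, 10844.82)) = max(5723.35, 10844.82) = 10844.82
  was_clamped = (10844.82 != 10844.82) = false
  -> result = 10844.82
10844.82


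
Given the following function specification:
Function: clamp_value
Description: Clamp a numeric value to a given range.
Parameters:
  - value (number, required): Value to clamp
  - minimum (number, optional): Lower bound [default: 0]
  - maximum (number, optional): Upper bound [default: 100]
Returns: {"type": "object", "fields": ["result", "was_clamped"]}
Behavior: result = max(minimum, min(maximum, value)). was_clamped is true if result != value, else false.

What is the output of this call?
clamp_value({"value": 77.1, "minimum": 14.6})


Defaults applied: maximum=100
result = max(14.6, min(100, 77.1)) = max(14.6, 77.1) = 77.1
was_clamped = (77.1 != 77.1) = false
Output:
{"result": 77.1, "was_clamped": false}


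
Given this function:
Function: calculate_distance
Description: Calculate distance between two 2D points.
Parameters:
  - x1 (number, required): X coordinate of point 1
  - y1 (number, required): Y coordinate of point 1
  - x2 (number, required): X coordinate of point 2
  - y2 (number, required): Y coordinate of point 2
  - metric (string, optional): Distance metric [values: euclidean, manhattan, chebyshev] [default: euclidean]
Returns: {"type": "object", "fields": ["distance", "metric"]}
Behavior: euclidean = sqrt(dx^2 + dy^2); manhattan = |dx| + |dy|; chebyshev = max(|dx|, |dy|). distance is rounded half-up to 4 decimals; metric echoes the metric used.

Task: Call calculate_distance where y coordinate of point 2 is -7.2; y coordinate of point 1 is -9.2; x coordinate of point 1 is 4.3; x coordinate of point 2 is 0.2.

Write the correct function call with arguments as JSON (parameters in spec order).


Mapping each described value to its parameter name:
  'Y coordinate of point 2' -> y2 = -7.2
  'Y coordinate of point 1' -> y1 = -9.2
  'X coordinate of point 1' -> x1 = 4.3
  'X coordinate of point 2' -> x2 = 0.2
calculate_distance({"x1": 4.3, "y1": -9.2, "x2": 0.2, "y2": -7.2})


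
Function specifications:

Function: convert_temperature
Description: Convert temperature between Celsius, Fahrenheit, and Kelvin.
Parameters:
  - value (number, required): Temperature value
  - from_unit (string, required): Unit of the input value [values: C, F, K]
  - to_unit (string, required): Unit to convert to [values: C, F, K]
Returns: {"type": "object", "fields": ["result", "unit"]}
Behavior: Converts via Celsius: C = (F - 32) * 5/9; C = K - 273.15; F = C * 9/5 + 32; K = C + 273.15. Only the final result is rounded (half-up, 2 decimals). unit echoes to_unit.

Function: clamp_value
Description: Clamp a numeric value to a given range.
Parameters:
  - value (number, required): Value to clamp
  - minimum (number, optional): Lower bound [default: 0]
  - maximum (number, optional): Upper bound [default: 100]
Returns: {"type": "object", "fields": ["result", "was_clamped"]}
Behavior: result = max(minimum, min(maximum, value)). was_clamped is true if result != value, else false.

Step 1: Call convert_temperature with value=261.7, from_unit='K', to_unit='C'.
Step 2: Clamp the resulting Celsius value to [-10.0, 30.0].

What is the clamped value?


Step 1: convert_temperature(value=261.7, from_unit=K, to_unit=C)
  To C: 261.7 - 273.15 = -11.45
  Target is C: -11.45
  Round to 2 decimals: -11.45
  -> result = -11.45 C
Step 2: clamp_value(value=-11.45, minimum=-10.0, maximum=30.0)
  result = max(-10.0, min(30.0, -11.45)) = max(-10.0, -11.45) = -10.0
  was_clamped = (-10.0 != -11.45) = true
  -> result = -10.0
-10.0


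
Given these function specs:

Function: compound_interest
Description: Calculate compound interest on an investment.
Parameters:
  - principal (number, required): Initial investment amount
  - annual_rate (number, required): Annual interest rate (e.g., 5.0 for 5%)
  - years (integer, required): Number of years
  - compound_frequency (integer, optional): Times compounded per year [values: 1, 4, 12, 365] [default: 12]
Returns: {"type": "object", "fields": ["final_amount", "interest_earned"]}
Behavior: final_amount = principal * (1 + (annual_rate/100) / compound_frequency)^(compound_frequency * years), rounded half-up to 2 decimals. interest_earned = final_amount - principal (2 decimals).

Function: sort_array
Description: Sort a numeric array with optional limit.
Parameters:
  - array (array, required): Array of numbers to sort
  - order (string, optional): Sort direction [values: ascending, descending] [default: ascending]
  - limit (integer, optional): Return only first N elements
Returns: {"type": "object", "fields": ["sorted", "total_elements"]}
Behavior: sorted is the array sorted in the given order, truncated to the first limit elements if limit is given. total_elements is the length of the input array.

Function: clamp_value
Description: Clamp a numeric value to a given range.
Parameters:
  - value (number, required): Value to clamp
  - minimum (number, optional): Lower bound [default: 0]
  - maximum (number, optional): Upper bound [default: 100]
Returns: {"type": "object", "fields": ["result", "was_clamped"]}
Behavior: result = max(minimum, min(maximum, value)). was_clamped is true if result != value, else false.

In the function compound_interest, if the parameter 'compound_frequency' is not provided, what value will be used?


The compound_interest spec declares:
  - compound_frequency (integer, optional): Times compounded per year [values: 1, 4, 12, 365] [default: 12]
Default:
12


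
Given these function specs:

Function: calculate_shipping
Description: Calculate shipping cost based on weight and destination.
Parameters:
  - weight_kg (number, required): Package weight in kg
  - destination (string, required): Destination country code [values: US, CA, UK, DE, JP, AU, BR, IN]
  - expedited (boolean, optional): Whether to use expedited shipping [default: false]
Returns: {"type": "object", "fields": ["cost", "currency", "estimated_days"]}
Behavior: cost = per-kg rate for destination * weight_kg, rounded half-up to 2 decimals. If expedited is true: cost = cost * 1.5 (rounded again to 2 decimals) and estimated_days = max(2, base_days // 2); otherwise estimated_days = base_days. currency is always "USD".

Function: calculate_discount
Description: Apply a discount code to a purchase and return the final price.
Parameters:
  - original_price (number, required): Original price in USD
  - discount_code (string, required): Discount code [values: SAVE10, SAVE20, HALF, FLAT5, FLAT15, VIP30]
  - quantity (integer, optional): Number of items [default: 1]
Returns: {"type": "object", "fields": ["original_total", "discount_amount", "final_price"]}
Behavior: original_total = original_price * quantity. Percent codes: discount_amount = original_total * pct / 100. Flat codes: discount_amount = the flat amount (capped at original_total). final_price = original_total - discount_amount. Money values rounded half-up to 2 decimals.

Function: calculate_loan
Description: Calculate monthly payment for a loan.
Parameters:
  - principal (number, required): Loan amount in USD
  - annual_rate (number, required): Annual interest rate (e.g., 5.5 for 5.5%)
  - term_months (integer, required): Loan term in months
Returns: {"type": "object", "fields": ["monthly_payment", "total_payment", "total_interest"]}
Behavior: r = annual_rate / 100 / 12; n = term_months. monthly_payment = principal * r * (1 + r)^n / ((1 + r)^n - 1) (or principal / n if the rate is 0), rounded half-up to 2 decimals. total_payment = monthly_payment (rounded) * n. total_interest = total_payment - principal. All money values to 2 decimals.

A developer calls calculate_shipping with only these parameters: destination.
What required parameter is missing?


Required parameters: weight_kg, destination
Provided: destination
Missing: weight_kg
weight_kg


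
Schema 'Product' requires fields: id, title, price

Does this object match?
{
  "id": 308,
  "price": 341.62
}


Checking required fields...
Missing: title
Invalid - missing required field 'title'


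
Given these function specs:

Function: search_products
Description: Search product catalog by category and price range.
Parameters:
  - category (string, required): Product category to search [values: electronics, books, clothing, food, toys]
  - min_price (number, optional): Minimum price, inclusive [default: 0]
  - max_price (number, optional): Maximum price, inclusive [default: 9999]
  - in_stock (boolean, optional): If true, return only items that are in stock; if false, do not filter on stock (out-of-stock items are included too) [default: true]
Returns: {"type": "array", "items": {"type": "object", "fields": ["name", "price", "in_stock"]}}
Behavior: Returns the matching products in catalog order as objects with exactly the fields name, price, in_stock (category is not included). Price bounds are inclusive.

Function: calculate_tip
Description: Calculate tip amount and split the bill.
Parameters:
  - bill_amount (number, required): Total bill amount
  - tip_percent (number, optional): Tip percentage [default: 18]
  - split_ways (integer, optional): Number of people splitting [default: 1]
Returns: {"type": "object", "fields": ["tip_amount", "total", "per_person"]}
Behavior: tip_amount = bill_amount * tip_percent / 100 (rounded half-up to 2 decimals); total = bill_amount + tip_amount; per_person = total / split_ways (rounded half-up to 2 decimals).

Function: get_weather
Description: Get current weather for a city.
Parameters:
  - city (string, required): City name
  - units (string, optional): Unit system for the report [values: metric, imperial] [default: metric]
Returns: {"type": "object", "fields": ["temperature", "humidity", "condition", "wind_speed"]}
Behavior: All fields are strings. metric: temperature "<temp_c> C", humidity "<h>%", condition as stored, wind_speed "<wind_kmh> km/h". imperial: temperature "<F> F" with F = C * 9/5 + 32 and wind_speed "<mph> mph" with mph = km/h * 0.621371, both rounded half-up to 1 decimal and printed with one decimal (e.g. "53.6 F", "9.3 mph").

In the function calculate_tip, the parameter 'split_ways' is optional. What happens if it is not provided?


The calculate_tip spec declares:
  - split_ways (integer, optional): Number of people splitting [default: 1]
It defaults to 1


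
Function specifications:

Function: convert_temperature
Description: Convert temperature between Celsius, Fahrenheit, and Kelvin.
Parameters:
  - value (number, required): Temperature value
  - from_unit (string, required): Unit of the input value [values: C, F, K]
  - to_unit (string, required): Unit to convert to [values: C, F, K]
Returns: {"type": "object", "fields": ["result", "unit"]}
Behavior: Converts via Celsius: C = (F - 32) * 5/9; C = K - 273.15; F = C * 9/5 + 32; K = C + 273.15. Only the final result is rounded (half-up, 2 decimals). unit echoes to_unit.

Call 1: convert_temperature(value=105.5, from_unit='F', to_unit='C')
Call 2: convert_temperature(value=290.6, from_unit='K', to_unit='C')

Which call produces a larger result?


Call 1:
  To C: (105.5 - 32) * 5/9 = 40.833333
  Target is C: 40.833333
  Round to 2 decimals: 40.83
  -> 40.83 C
Call 2:
  To C: 290.6 - 273.15 = 17.45
  Target is C: 17.45
  Round to 2 decimals: 17.45
  -> 17.45 C
Call 1 (40.83 C)


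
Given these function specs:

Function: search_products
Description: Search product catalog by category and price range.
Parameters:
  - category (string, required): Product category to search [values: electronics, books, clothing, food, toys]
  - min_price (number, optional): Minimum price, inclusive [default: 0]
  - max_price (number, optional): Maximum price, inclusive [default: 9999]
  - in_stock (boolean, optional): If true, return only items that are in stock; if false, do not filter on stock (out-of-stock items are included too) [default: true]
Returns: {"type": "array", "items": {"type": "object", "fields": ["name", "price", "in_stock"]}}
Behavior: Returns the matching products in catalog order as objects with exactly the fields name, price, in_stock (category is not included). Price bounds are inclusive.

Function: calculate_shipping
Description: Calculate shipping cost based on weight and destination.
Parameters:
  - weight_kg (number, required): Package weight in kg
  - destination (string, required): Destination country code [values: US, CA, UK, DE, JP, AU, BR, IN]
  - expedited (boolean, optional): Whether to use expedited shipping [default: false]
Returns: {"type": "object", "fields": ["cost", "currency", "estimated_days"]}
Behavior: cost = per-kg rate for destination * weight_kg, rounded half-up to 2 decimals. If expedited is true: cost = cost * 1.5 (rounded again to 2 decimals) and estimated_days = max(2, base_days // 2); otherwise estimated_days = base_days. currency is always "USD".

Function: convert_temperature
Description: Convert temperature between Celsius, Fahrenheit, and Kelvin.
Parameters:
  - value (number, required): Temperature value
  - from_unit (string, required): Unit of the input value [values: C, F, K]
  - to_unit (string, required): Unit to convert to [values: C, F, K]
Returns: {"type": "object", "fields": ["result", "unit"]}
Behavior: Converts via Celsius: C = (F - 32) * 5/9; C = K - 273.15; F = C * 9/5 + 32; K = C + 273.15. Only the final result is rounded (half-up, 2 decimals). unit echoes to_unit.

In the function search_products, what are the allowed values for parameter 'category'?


The search_products spec declares:
  - category (string, required): Product category to search [values: electronics, books, clothing, food, toys]
Allowed values:
electronics, books, clothing, food, toys


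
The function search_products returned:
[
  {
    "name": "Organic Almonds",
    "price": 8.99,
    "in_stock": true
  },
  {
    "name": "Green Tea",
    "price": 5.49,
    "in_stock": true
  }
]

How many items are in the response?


Items: Organic Almonds, Green Tea
2


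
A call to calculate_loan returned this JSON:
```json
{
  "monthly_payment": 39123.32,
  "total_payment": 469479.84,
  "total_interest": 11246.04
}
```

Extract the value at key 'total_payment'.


469479.84


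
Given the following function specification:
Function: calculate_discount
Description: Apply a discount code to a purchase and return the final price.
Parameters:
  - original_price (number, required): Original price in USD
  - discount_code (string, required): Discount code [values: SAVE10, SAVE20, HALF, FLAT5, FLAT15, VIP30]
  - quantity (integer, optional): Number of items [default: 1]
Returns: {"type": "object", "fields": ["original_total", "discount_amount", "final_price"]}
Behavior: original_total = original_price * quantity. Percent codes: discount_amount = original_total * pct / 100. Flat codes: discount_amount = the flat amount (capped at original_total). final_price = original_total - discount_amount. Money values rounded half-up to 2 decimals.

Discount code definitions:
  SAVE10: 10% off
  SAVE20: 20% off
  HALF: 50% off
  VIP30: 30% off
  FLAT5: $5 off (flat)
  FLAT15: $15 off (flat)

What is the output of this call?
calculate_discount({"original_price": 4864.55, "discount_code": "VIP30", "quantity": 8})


original_total = 4864.55 * 8 = 38916.40
VIP30 = 30% off: discount_amount = 38916.40 * 30/100 = 11674.92 -> 11674.92
final_price = 38916.40 - 11674.92 = 27241.48
Output:
{"original_total": 38916.4, "discount_amount": 11674.92, "final_price": 27241.48}


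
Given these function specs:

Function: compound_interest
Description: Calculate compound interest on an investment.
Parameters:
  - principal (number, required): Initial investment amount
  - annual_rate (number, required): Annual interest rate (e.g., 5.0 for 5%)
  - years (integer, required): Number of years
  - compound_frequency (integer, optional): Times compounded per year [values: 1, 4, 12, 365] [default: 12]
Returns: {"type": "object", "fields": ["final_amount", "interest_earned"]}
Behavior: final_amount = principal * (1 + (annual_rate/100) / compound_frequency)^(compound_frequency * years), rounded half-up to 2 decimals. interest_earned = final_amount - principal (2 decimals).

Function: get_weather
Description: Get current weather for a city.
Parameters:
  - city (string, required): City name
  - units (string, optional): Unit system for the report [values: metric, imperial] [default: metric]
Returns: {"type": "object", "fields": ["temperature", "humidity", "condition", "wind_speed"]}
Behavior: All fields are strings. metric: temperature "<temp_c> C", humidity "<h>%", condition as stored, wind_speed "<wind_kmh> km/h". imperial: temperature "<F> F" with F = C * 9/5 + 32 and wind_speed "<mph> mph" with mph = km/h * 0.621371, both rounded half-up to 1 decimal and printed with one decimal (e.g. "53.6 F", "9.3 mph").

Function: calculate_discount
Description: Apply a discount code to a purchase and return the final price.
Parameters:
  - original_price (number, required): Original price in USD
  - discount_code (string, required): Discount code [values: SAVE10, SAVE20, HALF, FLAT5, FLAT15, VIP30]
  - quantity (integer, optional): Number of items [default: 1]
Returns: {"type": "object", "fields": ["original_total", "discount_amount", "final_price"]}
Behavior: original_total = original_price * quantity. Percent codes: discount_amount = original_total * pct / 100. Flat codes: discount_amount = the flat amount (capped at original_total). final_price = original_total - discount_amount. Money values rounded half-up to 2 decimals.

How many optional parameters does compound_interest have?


Parameters of compound_interest: principal (required), annual_rate (required), years (required), compound_frequency (optional)
Optional count:
1


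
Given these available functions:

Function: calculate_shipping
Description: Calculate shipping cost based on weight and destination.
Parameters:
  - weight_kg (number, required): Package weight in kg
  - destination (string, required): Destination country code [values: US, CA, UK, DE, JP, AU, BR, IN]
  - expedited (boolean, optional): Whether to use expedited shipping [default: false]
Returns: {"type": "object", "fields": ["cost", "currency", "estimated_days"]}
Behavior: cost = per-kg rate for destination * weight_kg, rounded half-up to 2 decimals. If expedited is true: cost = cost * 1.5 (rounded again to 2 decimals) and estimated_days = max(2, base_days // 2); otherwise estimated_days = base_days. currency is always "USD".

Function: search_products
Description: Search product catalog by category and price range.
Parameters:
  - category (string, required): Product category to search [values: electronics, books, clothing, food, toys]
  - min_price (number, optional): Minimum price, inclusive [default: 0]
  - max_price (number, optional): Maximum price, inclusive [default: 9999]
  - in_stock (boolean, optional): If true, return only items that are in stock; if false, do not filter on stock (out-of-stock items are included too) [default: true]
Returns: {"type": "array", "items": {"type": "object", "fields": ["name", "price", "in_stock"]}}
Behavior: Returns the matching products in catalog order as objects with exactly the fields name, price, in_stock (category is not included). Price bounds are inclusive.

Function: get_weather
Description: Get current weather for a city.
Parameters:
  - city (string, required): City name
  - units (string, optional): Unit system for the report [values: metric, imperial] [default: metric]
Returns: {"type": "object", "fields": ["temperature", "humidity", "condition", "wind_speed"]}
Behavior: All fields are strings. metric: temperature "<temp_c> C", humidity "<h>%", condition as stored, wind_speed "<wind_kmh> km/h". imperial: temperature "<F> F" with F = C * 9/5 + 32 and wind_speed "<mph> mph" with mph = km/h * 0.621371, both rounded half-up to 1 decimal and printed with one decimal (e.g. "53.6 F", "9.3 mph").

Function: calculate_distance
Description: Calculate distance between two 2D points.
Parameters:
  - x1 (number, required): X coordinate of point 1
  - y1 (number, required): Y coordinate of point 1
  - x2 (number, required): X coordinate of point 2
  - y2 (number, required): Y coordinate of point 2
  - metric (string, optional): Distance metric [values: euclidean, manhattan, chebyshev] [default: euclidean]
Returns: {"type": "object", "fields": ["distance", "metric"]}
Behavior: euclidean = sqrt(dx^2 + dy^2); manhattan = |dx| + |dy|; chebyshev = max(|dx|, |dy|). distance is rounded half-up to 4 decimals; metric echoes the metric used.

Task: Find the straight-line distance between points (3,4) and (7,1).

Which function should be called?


The task needs a function whose description is: Calculate distance between two 2D points.
calculate_distance


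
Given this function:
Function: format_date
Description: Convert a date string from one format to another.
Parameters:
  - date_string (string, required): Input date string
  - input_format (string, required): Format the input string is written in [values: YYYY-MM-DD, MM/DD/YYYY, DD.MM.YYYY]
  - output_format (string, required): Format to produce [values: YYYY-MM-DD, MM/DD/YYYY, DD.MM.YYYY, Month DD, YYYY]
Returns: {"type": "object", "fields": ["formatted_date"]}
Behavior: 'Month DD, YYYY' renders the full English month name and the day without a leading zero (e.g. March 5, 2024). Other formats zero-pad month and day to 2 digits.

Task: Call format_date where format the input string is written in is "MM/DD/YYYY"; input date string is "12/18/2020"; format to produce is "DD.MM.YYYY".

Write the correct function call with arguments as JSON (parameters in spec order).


Mapping each described value to its parameter name:
  'Format the input string is written in' -> input_format = "MM/DD/YYYY"
  'Input date string' -> date_string = "12/18/2020"
  'Format to produce' -> output_format = "DD.MM.YYYY"
format_date({"date_string": "12/18/2020", "input_format": "MM/DD/YYYY", "output_format": "DD.MM.YYYY"})


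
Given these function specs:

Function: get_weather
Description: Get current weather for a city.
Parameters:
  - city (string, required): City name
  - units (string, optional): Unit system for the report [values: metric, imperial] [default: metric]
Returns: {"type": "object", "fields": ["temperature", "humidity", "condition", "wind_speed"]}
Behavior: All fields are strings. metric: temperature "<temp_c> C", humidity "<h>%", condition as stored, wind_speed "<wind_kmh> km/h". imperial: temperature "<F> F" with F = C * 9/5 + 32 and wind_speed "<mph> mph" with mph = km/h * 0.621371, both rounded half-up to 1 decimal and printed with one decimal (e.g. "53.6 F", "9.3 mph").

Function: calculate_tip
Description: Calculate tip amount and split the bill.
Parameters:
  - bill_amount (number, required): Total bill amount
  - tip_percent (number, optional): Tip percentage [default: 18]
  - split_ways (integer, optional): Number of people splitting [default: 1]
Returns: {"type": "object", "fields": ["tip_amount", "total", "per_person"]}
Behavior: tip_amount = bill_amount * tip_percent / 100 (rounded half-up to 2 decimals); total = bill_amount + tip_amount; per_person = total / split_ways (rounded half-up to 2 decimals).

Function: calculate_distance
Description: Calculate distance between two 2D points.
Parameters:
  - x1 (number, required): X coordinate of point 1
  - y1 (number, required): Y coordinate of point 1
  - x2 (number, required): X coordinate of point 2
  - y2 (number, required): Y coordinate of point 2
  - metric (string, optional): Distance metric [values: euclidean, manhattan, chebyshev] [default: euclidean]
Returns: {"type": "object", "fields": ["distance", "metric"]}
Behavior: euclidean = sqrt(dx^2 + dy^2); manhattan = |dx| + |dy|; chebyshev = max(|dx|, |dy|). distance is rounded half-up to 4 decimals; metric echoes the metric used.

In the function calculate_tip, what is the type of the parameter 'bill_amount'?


The calculate_tip spec declares:
  - bill_amount (number, required): Total bill amount
Type:
number


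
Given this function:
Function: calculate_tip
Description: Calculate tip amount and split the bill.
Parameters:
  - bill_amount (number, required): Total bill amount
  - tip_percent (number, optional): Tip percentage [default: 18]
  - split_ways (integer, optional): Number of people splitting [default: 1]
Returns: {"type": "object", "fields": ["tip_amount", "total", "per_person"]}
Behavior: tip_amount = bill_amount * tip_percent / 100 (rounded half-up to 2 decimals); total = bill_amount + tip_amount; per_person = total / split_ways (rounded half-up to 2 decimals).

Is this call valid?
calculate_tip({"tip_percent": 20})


Checking required parameters...
Missing required parameter: bill_amount
Invalid - missing required parameter 'bill_amount'


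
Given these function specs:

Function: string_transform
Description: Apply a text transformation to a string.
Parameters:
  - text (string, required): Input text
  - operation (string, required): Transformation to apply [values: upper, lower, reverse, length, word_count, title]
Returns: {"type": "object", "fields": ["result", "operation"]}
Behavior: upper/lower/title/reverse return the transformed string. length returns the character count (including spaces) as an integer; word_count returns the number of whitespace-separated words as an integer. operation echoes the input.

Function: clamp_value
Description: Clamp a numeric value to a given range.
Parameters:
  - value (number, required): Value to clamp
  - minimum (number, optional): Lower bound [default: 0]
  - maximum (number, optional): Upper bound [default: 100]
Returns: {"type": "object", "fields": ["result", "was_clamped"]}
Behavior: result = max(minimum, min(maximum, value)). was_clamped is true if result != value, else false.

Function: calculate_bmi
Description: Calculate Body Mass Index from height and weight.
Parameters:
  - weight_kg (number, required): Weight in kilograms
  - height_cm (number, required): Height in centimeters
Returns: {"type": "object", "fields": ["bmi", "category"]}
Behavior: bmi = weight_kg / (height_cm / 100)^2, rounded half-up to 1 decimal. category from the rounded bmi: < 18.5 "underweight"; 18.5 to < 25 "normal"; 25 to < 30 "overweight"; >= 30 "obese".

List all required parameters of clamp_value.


Parameters of clamp_value and their required/optional flag:
  value: required
  minimum: optional
  maximum: optional
value


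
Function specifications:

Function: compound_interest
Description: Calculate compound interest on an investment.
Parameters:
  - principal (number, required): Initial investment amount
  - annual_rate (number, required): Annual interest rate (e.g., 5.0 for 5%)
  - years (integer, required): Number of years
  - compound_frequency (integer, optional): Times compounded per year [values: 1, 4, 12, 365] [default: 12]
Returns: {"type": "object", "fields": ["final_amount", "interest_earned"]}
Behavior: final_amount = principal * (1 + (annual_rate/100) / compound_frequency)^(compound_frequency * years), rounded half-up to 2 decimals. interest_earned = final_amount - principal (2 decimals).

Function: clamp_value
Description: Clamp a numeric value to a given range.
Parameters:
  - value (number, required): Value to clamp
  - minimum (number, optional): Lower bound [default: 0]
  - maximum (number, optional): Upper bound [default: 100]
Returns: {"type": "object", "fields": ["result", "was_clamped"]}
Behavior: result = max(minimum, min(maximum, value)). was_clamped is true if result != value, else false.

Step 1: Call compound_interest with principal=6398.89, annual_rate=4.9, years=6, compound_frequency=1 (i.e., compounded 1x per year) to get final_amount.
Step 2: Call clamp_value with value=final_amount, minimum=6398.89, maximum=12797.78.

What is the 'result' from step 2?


Step 1: compound_interest
  rate per period = 4.9/100/1 = 0.049 (keep full precision); periods = 1 * 6 = 6
  (1 + 0.049)^6 = 1.33245616
  final_amount = 6398.89 * 1.33245616 = 8526.240402 -> 8526.24
  interest_earned = 8526.24 - 6398.89 = 2127.35
  -> final_amount = 8526.24
Step 2: clamp_value(value=8526.24, minimum=6398.89, maximum=12797.78)
  result = max(6398.89, min(12797.78, 8526.24)) = max(6398.89, 8526.24) = 8526.24
  was_clamped = (8526.24 != 8526.24) = false
  -> result = 8526.24
8526.24
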